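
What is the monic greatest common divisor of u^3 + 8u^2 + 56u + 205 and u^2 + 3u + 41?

u^2 + 3u + 41

By polynomial division,
  u^3 + 8u^2 + 56u + 205 = (u + 5)(u^2 + 3u + 41) + (0)
The last nonzero remainder u^2 + 3u + 41 is already monic.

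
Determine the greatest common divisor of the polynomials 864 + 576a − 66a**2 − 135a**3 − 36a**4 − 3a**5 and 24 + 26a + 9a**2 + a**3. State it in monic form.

12 + 7a + a**2

Euclidean algorithm in ℚ[a]:
  −3a**5 − 36a**4 − 135a**3 − 66a**2 + 576a + 864 = (−3a**2 − 9a + 24)(a**3 + 9a**2 + 26a + 24) + (24a**2 + 168a + 288)
  a**3 + 9a**2 + 26a + 24 = ((1/24)a + 1/12)(24a**2 + 168a + 288) + (0)
Last nonzero remainder: 24a**2 + 168a + 288. Dividing through by 24 gives the monic gcd a**2 + 7a + 12.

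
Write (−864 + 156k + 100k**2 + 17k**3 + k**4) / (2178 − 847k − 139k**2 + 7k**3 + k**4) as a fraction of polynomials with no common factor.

Euclidean algorithm in ℚ[k]:
  k**4 + 17k**3 + 100k**2 + 156k − 864 = (k**4 + 7k**3 − 139k**2 − 847k + 2178) + (10k**3 + 239k**2 + 1003k − 3042)
  k**4 + 7k**3 − 139k**2 − 847k + 2178 = ((1/10)k − 169/100)(10k**3 + 239k**2 + 1003k − 3042) + ((16461/100)k**2 + (115227/100)k − 148149/50)
  10k**3 + 239k**2 + 1003k − 3042 = ((1000/16461)k + 16900/16461)((16461/100)k**2 + (115227/100)k − 148149/50) + (0)
Last nonzero remainder: (16461/100)k**2 + (115227/100)k − 148149/50. Dividing through by 16461/100 gives the monic gcd k**2 + 7k − 18.
Cancel k**2 + 7k − 18 from numerator and denominator to get the reduced form.

(48 + 10k + k**2)/(−121 + k**2)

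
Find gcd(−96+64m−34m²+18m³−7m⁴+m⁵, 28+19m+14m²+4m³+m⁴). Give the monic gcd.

4+m+m²

Repeated division with remainder:
  m⁵−7m⁴+18m³−34m²+64m−96 = (m−11)(m⁴+4m³+14m²+19m+28) + (48m³+101m²+245m+212)
  m⁴+4m³+14m²+19m+28 = ((1/48)m+91/2304)(48m³+101m²+245m+212) + ((11305/2304)m²+(11305/2304)m+11305/576)
  48m³+101m²+245m+212 = ((110592/11305)m+122112/11305)((11305/2304)m²+(11305/2304)m+11305/576) + (0)
Last nonzero remainder: (11305/2304)m²+(11305/2304)m+11305/576. Dividing through by 11305/2304 gives the monic gcd m²+m+4.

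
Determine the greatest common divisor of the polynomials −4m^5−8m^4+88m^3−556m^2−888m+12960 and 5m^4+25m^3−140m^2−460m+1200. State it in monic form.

m^3+7m^2−14m−120

Apply the Euclidean algorithm:
  −4m^5−8m^4+88m^3−556m^2−888m+12960 = (−(4/5)m+12/5)(5m^4+25m^3−140m^2−460m+1200) + (−84m^3−588m^2+1176m+10080)
  5m^4+25m^3−140m^2−460m+1200 = (−(5/84)m+5/42)(−84m^3−588m^2+1176m+10080) + (0)
Last nonzero remainder: −84m^3−588m^2+1176m+10080. Dividing through by −84 gives the monic gcd m^3+7m^2−14m−120.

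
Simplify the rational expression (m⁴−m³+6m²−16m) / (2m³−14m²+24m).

(m³−m²+6m−16)/(2m²−14m+24)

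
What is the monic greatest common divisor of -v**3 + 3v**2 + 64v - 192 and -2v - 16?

v + 8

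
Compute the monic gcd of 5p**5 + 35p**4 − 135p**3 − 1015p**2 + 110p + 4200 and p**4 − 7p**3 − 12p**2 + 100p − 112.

p**2 + 2p − 8

Apply the Euclidean algorithm:
  5p**5 + 35p**4 − 135p**3 − 1015p**2 + 110p + 4200 = (5p + 70)(p**4 − 7p**3 − 12p**2 + 100p − 112) + (415p**3 − 675p**2 − 6330p + 12040)
  p**4 − 7p**3 − 12p**2 + 100p − 112 = ((1/415)p − 446/34445)(415p**3 − 675p**2 − 6330p + 12040) + (−(37800/6889)p**2 − (75600/6889)p + 302400/6889)
  415p**3 − 675p**2 − 6330p + 12040 = (−(571787/7560)p + 296227/1080)(−(37800/6889)p**2 − (75600/6889)p + 302400/6889) + (0)
Last nonzero remainder: −(37800/6889)p**2 − (75600/6889)p + 302400/6889. Dividing through by −37800/6889 gives the monic gcd p**2 + 2p − 8.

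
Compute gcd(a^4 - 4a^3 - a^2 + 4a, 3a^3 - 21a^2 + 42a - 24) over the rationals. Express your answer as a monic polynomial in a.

a^2 - 5a + 4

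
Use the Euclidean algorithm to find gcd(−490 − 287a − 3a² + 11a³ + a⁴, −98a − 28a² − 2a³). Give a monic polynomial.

Apply the Euclidean algorithm:
  a⁴ + 11a³ − 3a² − 287a − 490 = (−(1/2)a + 3/2)(−2a³ − 28a² − 98a) + (−10a² − 140a − 490)
  −2a³ − 28a² − 98a = ((1/5)a)(−10a² − 140a − 490) + (0)
Last nonzero remainder: −10a² − 140a − 490. Dividing through by −10 gives the monic gcd a² + 14a + 49.

49 + 14a + a²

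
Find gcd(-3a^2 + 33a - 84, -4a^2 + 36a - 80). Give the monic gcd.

Euclidean algorithm in ℚ[a]:
  -3a^2 + 33a - 84 = (3/4)(-4a^2 + 36a - 80) + (6a - 24)
  -4a^2 + 36a - 80 = (-(2/3)a + 10/3)(6a - 24) + (0)
Last nonzero remainder: 6a - 24. Dividing through by 6 gives the monic gcd a - 4.

a - 4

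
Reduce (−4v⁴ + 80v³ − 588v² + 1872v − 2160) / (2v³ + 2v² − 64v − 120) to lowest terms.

Euclidean algorithm in ℚ[v]:
  −4v⁴ + 80v³ − 588v² + 1872v − 2160 = (−2v + 42)(2v³ + 2v² − 64v − 120) + (−800v² + 4320v + 2880)
  2v³ + 2v² − 64v − 120 = (−(1/400)v − 2/125)(−800v² + 4320v + 2880) + ((308/25)v − 1848/25)
  −800v² + 4320v + 2880 = (−(5000/77)v − 3000/77)((308/25)v − 1848/25) + (0)
Last nonzero remainder: (308/25)v − 1848/25. Dividing through by 308/25 gives the monic gcd v − 6.
Cancel v − 6 from numerator and denominator to get the reduced form.

(−2v³ + 28v² − 126v + 180)/(v² + 7v + 10)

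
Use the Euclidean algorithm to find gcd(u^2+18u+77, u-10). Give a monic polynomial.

1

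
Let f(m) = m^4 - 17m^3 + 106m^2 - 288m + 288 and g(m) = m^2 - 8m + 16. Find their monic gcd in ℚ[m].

Apply the Euclidean algorithm:
  m^4 - 17m^3 + 106m^2 - 288m + 288 = (m^2 - 9m + 18)(m^2 - 8m + 16) + (0)
The last nonzero remainder m^2 - 8m + 16 is already monic.

m^2 - 8m + 16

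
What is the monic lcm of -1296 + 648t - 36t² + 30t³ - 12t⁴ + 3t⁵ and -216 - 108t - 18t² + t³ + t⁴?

7776 - 2592t - 864t² + 72t³ + 30t⁴ + 4t⁵ - 7t⁶ + t⁷

By polynomial division,
  3t⁵ - 12t⁴ + 30t³ - 36t² + 648t - 1296 = (3t - 15)(t⁴ + t³ - 18t² - 108t - 216) + (99t³ + 18t² - 324t - 4536)
  t⁴ + t³ - 18t² - 108t - 216 = ((1/99)t + 1/121)(99t³ + 18t² - 324t - 4536) + (-(1800/121)t² - (7200/121)t - 21600/121)
  99t³ + 18t² - 324t - 4536 = (-(1331/200)t + 2541/100)(-(1800/121)t² - (7200/121)t - 21600/121) + (0)
Last nonzero remainder: -(1800/121)t² - (7200/121)t - 21600/121. Dividing through by -1800/121 gives the monic gcd t² + 4t + 12.
Then lcm(f, g) = f·g / gcd(f, g); expanding and making the result monic gives the answer.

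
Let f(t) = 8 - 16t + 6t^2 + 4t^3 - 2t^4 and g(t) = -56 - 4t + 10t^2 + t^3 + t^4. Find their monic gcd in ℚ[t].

-4 + t^2

By polynomial division,
  -2t^4 + 4t^3 + 6t^2 - 16t + 8 = (-2)(t^4 + t^3 + 10t^2 - 4t - 56) + (6t^3 + 26t^2 - 24t - 104)
  t^4 + t^3 + 10t^2 - 4t - 56 = ((1/6)t - 5/9)(6t^3 + 26t^2 - 24t - 104) + ((256/9)t^2 - 1024/9)
  6t^3 + 26t^2 - 24t - 104 = ((27/128)t + 117/128)((256/9)t^2 - 1024/9) + (0)
Last nonzero remainder: (256/9)t^2 - 1024/9. Dividing through by 256/9 gives the monic gcd t^2 - 4.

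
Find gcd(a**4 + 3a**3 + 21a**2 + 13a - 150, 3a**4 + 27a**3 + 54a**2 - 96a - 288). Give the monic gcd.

a**2 + a - 6

Euclidean algorithm in ℚ[a]:
  a**4 + 3a**3 + 21a**2 + 13a - 150 = (1/3)(3a**4 + 27a**3 + 54a**2 - 96a - 288) + (-6a**3 + 3a**2 + 45a - 54)
  3a**4 + 27a**3 + 54a**2 - 96a - 288 = (-(1/2)a - 19/4)(-6a**3 + 3a**2 + 45a - 54) + ((363/4)a**2 + (363/4)a - 1089/2)
  -6a**3 + 3a**2 + 45a - 54 = (-(8/121)a + 12/121)((363/4)a**2 + (363/4)a - 1089/2) + (0)
Last nonzero remainder: (363/4)a**2 + (363/4)a - 1089/2. Dividing through by 363/4 gives the monic gcd a**2 + a - 6.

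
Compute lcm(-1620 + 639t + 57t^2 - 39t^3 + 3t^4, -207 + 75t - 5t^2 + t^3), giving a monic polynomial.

-37260 + 15777t + 345t^2 - 722t^3 + 114t^4 - 15t^5 + t^6

Repeated division with remainder:
  3t^4 - 39t^3 + 57t^2 + 639t - 1620 = (3t - 24)(t^3 - 5t^2 + 75t - 207) + (-288t^2 + 3060t - 6588)
  t^3 - 5t^2 + 75t - 207 = (-(1/288)t - 5/256)(-288t^2 + 3060t - 6588) + ((7161/64)t - 21483/64)
  -288t^2 + 3060t - 6588 = (-(6144/2387)t + 46848/2387)((7161/64)t - 21483/64) + (0)
Last nonzero remainder: (7161/64)t - 21483/64. Dividing through by 7161/64 gives the monic gcd t - 3.
Then lcm(f, g) = f·g / gcd(f, g); expanding and making the result monic gives the answer.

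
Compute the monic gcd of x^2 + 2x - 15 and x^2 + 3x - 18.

x - 3

Apply the Euclidean algorithm:
  x^2 + 2x - 15 = (x^2 + 3x - 18) + (-x + 3)
  x^2 + 3x - 18 = (-x - 6)(-x + 3) + (0)
Last nonzero remainder: -x + 3. Dividing through by -1 gives the monic gcd x - 3.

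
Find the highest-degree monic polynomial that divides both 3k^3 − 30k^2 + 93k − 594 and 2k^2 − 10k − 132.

1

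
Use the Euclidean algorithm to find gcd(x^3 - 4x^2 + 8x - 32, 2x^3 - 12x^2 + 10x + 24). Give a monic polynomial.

By polynomial division,
  x^3 - 4x^2 + 8x - 32 = (1/2)(2x^3 - 12x^2 + 10x + 24) + (2x^2 + 3x - 44)
  2x^3 - 12x^2 + 10x + 24 = (x - 15/2)(2x^2 + 3x - 44) + ((153/2)x - 306)
  2x^2 + 3x - 44 = ((4/153)x + 22/153)((153/2)x - 306) + (0)
Last nonzero remainder: (153/2)x - 306. Dividing through by 153/2 gives the monic gcd x - 4.

x - 4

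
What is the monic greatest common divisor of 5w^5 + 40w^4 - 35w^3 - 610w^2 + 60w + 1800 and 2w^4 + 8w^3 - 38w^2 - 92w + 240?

w^3 - 19w + 30

Euclidean algorithm in ℚ[w]:
  5w^5 + 40w^4 - 35w^3 - 610w^2 + 60w + 1800 = ((5/2)w + 10)(2w^4 + 8w^3 - 38w^2 - 92w + 240) + (-20w^3 + 380w - 600)
  2w^4 + 8w^3 - 38w^2 - 92w + 240 = (-(1/10)w - 2/5)(-20w^3 + 380w - 600) + (0)
Last nonzero remainder: -20w^3 + 380w - 600. Dividing through by -20 gives the monic gcd w^3 - 19w + 30.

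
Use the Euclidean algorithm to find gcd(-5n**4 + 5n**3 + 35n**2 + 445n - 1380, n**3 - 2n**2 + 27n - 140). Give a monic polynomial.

n - 4

Apply the Euclidean algorithm:
  -5n**4 + 5n**3 + 35n**2 + 445n - 1380 = (-5n - 5)(n**3 - 2n**2 + 27n - 140) + (160n**2 - 120n - 2080)
  n**3 - 2n**2 + 27n - 140 = ((1/160)n - 1/128)(160n**2 - 120n - 2080) + ((625/16)n - 625/4)
  160n**2 - 120n - 2080 = ((512/125)n + 1664/125)((625/16)n - 625/4) + (0)
Last nonzero remainder: (625/16)n - 625/4. Dividing through by 625/16 gives the monic gcd n - 4.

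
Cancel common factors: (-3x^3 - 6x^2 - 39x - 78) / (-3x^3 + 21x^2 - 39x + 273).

(x + 2)/(x - 7)

Apply the Euclidean algorithm:
  -3x^3 - 6x^2 - 39x - 78 = (-3x^3 + 21x^2 - 39x + 273) + (-27x^2 - 351)
  -3x^3 + 21x^2 - 39x + 273 = ((1/9)x - 7/9)(-27x^2 - 351) + (0)
Last nonzero remainder: -27x^2 - 351. Dividing through by -27 gives the monic gcd x^2 + 13.
Cancel x^2 + 13 from numerator and denominator to get the reduced form.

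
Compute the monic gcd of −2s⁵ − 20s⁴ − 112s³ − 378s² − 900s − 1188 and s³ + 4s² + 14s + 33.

By polynomial division,
  −2s⁵ − 20s⁴ − 112s³ − 378s² − 900s − 1188 = (−2s² − 12s − 36)(s³ + 4s² + 14s + 33) + (0)
The last nonzero remainder s³ + 4s² + 14s + 33 is already monic.

s³ + 4s² + 14s + 33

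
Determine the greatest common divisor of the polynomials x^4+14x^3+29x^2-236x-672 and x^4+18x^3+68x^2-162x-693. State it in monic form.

Repeated division with remainder:
  x^4+14x^3+29x^2-236x-672 = (x^4+18x^3+68x^2-162x-693) + (-4x^3-39x^2-74x+21)
  x^4+18x^3+68x^2-162x-693 = (-(1/4)x-33/16)(-4x^3-39x^2-74x+21) + (-(495/16)x^2-(2475/8)x-10395/16)
  -4x^3-39x^2-74x+21 = ((64/495)x-16/495)(-(495/16)x^2-(2475/8)x-10395/16) + (0)
Last nonzero remainder: -(495/16)x^2-(2475/8)x-10395/16. Dividing through by -495/16 gives the monic gcd x^2+10x+21.

x^2+10x+21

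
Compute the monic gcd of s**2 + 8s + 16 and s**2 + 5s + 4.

s + 4

Repeated division with remainder:
  s**2 + 8s + 16 = (s**2 + 5s + 4) + (3s + 12)
  s**2 + 5s + 4 = ((1/3)s + 1/3)(3s + 12) + (0)
Last nonzero remainder: 3s + 12. Dividing through by 3 gives the monic gcd s + 4.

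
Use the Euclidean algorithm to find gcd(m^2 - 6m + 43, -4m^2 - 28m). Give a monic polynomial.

Apply the Euclidean algorithm:
  m^2 - 6m + 43 = (-1/4)(-4m^2 - 28m) + (-13m + 43)
  -4m^2 - 28m = ((4/13)m + 536/169)(-13m + 43) + (-23048/169)
  -13m + 43 = ((2197/23048)m - 169/536)(-23048/169) + (0)
The last nonzero remainder is the constant -23048/169, so the polynomials are coprime and gcd = 1.

1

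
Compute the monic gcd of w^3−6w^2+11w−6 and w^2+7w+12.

Apply the Euclidean algorithm:
  w^3−6w^2+11w−6 = (w−13)(w^2+7w+12) + (90w+150)
  w^2+7w+12 = ((1/90)w+8/135)(90w+150) + (28/9)
  90w+150 = ((405/14)w+675/14)(28/9) + (0)
The last nonzero remainder is the constant 28/9, so the polynomials are coprime and gcd = 1.

1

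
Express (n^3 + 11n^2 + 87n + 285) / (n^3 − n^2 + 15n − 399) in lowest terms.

Euclidean algorithm in ℚ[n]:
  n^3 + 11n^2 + 87n + 285 = (n^3 − n^2 + 15n − 399) + (12n^2 + 72n + 684)
  n^3 − n^2 + 15n − 399 = ((1/12)n − 7/12)(12n^2 + 72n + 684) + (0)
Last nonzero remainder: 12n^2 + 72n + 684. Dividing through by 12 gives the monic gcd n^2 + 6n + 57.
Cancel n^2 + 6n + 57 from numerator and denominator to get the reduced form.

(n + 5)/(n − 7)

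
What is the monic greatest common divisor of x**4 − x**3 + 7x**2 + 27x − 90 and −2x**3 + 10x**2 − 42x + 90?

By polynomial division,
  x**4 − x**3 + 7x**2 + 27x − 90 = (−(1/2)x − 2)(−2x**3 + 10x**2 − 42x + 90) + (6x**2 − 12x + 90)
  −2x**3 + 10x**2 − 42x + 90 = (−(1/3)x + 1)(6x**2 − 12x + 90) + (0)
Last nonzero remainder: 6x**2 − 12x + 90. Dividing through by 6 gives the monic gcd x**2 − 2x + 15.

x**2 − 2x + 15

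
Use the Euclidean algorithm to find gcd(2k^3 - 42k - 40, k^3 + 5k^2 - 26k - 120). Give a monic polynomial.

k^2 - k - 20

Euclidean algorithm in ℚ[k]:
  2k^3 - 42k - 40 = (2)(k^3 + 5k^2 - 26k - 120) + (-10k^2 + 10k + 200)
  k^3 + 5k^2 - 26k - 120 = (-(1/10)k - 3/5)(-10k^2 + 10k + 200) + (0)
Last nonzero remainder: -10k^2 + 10k + 200. Dividing through by -10 gives the monic gcd k^2 - k - 20.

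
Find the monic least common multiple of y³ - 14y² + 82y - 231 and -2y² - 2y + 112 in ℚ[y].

Euclidean algorithm in ℚ[y]:
  y³ - 14y² + 82y - 231 = (-(1/2)y + 15/2)(-2y² - 2y + 112) + (153y - 1071)
  -2y² - 2y + 112 = (-(2/153)y - 16/153)(153y - 1071) + (0)
Last nonzero remainder: 153y - 1071. Dividing through by 153 gives the monic gcd y - 7.
Then lcm(f, g) = f·g / gcd(f, g); expanding and making the result monic gives the answer.

y⁴ - 6y³ - 30y² + 425y - 1848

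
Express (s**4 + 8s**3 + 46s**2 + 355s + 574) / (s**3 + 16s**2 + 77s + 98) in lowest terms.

By polynomial division,
  s**4 + 8s**3 + 46s**2 + 355s + 574 = (s - 8)(s**3 + 16s**2 + 77s + 98) + (97s**2 + 873s + 1358)
  s**3 + 16s**2 + 77s + 98 = ((1/97)s + 7/97)(97s**2 + 873s + 1358) + (0)
Last nonzero remainder: 97s**2 + 873s + 1358. Dividing through by 97 gives the monic gcd s**2 + 9s + 14.
Cancel s**2 + 9s + 14 from numerator and denominator to get the reduced form.

(s**2 - s + 41)/(s + 7)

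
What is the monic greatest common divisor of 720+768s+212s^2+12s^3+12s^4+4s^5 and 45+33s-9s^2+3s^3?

Apply the Euclidean algorithm:
  4s^5+12s^4+12s^3+212s^2+768s+720 = ((4/3)s^2+8s+40/3)(3s^3-9s^2+33s+45) + (8s^2-32s+120)
  3s^3-9s^2+33s+45 = ((3/8)s+3/8)(8s^2-32s+120) + (0)
Last nonzero remainder: 8s^2-32s+120. Dividing through by 8 gives the monic gcd s^2-4s+15.

15-4s+s^2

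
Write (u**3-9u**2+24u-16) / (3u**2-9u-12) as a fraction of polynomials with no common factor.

(u**2-5u+4)/(3u+3)

Euclidean algorithm in ℚ[u]:
  u**3-9u**2+24u-16 = ((1/3)u-2)(3u**2-9u-12) + (10u-40)
  3u**2-9u-12 = ((3/10)u+3/10)(10u-40) + (0)
Last nonzero remainder: 10u-40. Dividing through by 10 gives the monic gcd u-4.
Cancel u-4 from numerator and denominator to get the reduced form.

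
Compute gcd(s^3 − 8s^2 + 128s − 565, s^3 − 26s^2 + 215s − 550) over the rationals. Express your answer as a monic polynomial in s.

s − 5

Apply the Euclidean algorithm:
  s^3 − 8s^2 + 128s − 565 = (s^3 − 26s^2 + 215s − 550) + (18s^2 − 87s − 15)
  s^3 − 26s^2 + 215s − 550 = ((1/18)s − 127/108)(18s^2 − 87s − 15) + ((4087/36)s − 20435/36)
  18s^2 − 87s − 15 = ((648/4087)s + 108/4087)((4087/36)s − 20435/36) + (0)
Last nonzero remainder: (4087/36)s − 20435/36. Dividing through by 4087/36 gives the monic gcd s − 5.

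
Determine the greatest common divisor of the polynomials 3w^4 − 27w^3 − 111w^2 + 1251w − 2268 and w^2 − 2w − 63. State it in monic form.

w^2 − 2w − 63

Euclidean algorithm in ℚ[w]:
  3w^4 − 27w^3 − 111w^2 + 1251w − 2268 = (3w^2 − 21w + 36)(w^2 − 2w − 63) + (0)
The last nonzero remainder w^2 − 2w − 63 is already monic.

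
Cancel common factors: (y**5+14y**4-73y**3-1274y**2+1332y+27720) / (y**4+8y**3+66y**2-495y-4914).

Euclidean algorithm in ℚ[y]:
  y**5+14y**4-73y**3-1274y**2+1332y+27720 = (y+6)(y**4+8y**3+66y**2-495y-4914) + (-187y**3-1175y**2+9216y+57204)
  y**4+8y**3+66y**2-495y-4914 = (-(1/187)y-321/34969)(-187y**3-1175y**2+9216y+57204) + ((3654171/34969)y**2-(3654171/34969)y-153475182/34969)
  -187y**3-1175y**2+9216y+57204 = (-(6539203/3654171)y-15875926/1218057)((3654171/34969)y**2-(3654171/34969)y-153475182/34969) + (0)
Last nonzero remainder: (3654171/34969)y**2-(3654171/34969)y-153475182/34969. Dividing through by 3654171/34969 gives the monic gcd y**2-y-42.
Cancel y**2-y-42 from numerator and denominator to get the reduced form.

(y**3+15y**2-16y-660)/(y**2+9y+117)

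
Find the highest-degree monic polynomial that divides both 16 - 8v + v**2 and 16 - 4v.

Repeated division with remainder:
  v**2 - 8v + 16 = (-(1/4)v + 1)(-4v + 16) + (0)
Last nonzero remainder: -4v + 16. Dividing through by -4 gives the monic gcd v - 4.

-4 + v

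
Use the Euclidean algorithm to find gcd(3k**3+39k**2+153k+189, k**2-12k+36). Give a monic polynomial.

1

Euclidean algorithm in ℚ[k]:
  3k**3+39k**2+153k+189 = (3k+75)(k**2-12k+36) + (945k-2511)
  k**2-12k+36 = ((1/945)k-109/11025)(945k-2511) + (13689/1225)
  945k-2511 = ((42875/507)k-37975/169)(13689/1225) + (0)
The last nonzero remainder is the constant 13689/1225, so the polynomials are coprime and gcd = 1.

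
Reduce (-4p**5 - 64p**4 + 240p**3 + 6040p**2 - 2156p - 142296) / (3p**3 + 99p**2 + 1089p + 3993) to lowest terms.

(-4p**3 + 24p**2 + 196p - 1176)/(3p + 33)

Apply the Euclidean algorithm:
  -4p**5 - 64p**4 + 240p**3 + 6040p**2 - 2156p - 142296 = (-(4/3)p**2 + (68/3)p - 184)(3p**3 + 99p**2 + 1089p + 3993) + (4896p**2 + 107712p + 592416)
  3p**3 + 99p**2 + 1089p + 3993 = ((1/1632)p + 11/1632)(4896p**2 + 107712p + 592416) + (0)
Last nonzero remainder: 4896p**2 + 107712p + 592416. Dividing through by 4896 gives the monic gcd p**2 + 22p + 121.
Cancel p**2 + 22p + 121 from numerator and denominator to get the reduced form.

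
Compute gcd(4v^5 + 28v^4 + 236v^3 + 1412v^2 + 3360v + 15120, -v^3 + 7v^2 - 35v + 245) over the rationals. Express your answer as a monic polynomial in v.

v^2 + 35

Repeated division with remainder:
  4v^5 + 28v^4 + 236v^3 + 1412v^2 + 3360v + 15120 = (-4v^2 - 56v - 488)(-v^3 + 7v^2 - 35v + 245) + (3848v^2 + 134680)
  -v^3 + 7v^2 - 35v + 245 = (-(1/3848)v + 7/3848)(3848v^2 + 134680) + (0)
Last nonzero remainder: 3848v^2 + 134680. Dividing through by 3848 gives the monic gcd v^2 + 35.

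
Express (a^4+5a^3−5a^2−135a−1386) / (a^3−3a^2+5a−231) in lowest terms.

(a^2+a−42)/(a−7)

Euclidean algorithm in ℚ[a]:
  a^4+5a^3−5a^2−135a−1386 = (a+8)(a^3−3a^2+5a−231) + (14a^2+56a+462)
  a^3−3a^2+5a−231 = ((1/14)a−1/2)(14a^2+56a+462) + (0)
Last nonzero remainder: 14a^2+56a+462. Dividing through by 14 gives the monic gcd a^2+4a+33.
Cancel a^2+4a+33 from numerator and denominator to get the reduced form.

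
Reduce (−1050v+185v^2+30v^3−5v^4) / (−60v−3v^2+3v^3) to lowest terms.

By polynomial division,
  −5v^4+30v^3+185v^2−1050v = (−(5/3)v+25/3)(3v^3−3v^2−60v) + (110v^2−550v)
  3v^3−3v^2−60v = ((3/110)v+6/55)(110v^2−550v) + (0)
Last nonzero remainder: 110v^2−550v. Dividing through by 110 gives the monic gcd v^2−5v.
Cancel v^2−5v from numerator and denominator to get the reduced form.

(210+5v−5v^2)/(12+3v)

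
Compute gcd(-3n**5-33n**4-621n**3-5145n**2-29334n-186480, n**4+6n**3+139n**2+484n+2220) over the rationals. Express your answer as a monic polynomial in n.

n**2+2n+111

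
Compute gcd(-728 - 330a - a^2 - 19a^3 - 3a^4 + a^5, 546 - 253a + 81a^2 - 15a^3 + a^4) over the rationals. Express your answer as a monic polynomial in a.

Repeated division with remainder:
  a^5 - 3a^4 - 19a^3 - a^2 - 330a - 728 = (a + 12)(a^4 - 15a^3 + 81a^2 - 253a + 546) + (80a^3 - 720a^2 + 2160a - 7280)
  a^4 - 15a^3 + 81a^2 - 253a + 546 = ((1/80)a - 3/40)(80a^3 - 720a^2 + 2160a - 7280) + (0)
Last nonzero remainder: 80a^3 - 720a^2 + 2160a - 7280. Dividing through by 80 gives the monic gcd a^3 - 9a^2 + 27a - 91.

-91 + 27a - 9a^2 + a^3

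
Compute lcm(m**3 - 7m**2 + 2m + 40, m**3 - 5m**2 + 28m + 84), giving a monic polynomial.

By polynomial division,
  m**3 - 7m**2 + 2m + 40 = (m**3 - 5m**2 + 28m + 84) + (-2m**2 - 26m - 44)
  m**3 - 5m**2 + 28m + 84 = (-(1/2)m + 9)(-2m**2 - 26m - 44) + (240m + 480)
  -2m**2 - 26m - 44 = (-(1/120)m - 11/120)(240m + 480) + (0)
Last nonzero remainder: 240m + 480. Dividing through by 240 gives the monic gcd m + 2.
Then lcm(f, g) = f·g / gcd(f, g); expanding and making the result monic gives the answer.

m**5 - 14m**4 + 93m**3 - 268m**2 - 196m + 1680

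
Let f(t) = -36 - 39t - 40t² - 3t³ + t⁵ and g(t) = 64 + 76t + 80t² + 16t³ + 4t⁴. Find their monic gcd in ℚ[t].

1 + t + t²

By polynomial division,
  t⁵ - 3t³ - 40t² - 39t - 36 = ((1/4)t - 1)(4t⁴ + 16t³ + 80t² + 76t + 64) + (-7t³ + 21t² + 21t + 28)
  4t⁴ + 16t³ + 80t² + 76t + 64 = (-(4/7)t - 4)(-7t³ + 21t² + 21t + 28) + (176t² + 176t + 176)
  -7t³ + 21t² + 21t + 28 = (-(7/176)t + 7/44)(176t² + 176t + 176) + (0)
Last nonzero remainder: 176t² + 176t + 176. Dividing through by 176 gives the monic gcd t² + t + 1.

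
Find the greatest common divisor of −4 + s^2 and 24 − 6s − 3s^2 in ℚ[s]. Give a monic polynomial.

−2 + s

Apply the Euclidean algorithm:
  s^2 − 4 = (−1/3)(−3s^2 − 6s + 24) + (−2s + 4)
  −3s^2 − 6s + 24 = ((3/2)s + 6)(−2s + 4) + (0)
Last nonzero remainder: −2s + 4. Dividing through by −2 gives the monic gcd s − 2.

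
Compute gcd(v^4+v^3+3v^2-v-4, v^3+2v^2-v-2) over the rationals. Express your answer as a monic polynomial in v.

v^2-1

Apply the Euclidean algorithm:
  v^4+v^3+3v^2-v-4 = (v-1)(v^3+2v^2-v-2) + (6v^2-6)
  v^3+2v^2-v-2 = ((1/6)v+1/3)(6v^2-6) + (0)
Last nonzero remainder: 6v^2-6. Dividing through by 6 gives the monic gcd v^2-1.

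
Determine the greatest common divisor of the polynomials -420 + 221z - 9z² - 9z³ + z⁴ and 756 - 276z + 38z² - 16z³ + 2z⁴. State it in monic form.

21 - 10z + z²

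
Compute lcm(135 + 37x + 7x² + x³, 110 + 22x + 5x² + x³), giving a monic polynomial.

2970 + 814x + 289x² + 59x³ + 7x⁴ + x⁵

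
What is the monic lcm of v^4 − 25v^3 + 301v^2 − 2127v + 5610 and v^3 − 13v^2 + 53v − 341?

v^6 − 27v^5 + 382v^4 − 3504v^3 + 19195v^2 − 77157v + 173910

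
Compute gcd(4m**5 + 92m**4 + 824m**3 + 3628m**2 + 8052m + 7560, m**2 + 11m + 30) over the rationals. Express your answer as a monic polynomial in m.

Repeated division with remainder:
  4m**5 + 92m**4 + 824m**3 + 3628m**2 + 8052m + 7560 = (4m**3 + 48m**2 + 176m + 252)(m**2 + 11m + 30) + (0)
The last nonzero remainder m**2 + 11m + 30 is already monic.

m**2 + 11m + 30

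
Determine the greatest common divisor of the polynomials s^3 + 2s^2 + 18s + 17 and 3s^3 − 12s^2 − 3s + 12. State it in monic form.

s + 1

By polynomial division,
  s^3 + 2s^2 + 18s + 17 = (1/3)(3s^3 − 12s^2 − 3s + 12) + (6s^2 + 19s + 13)
  3s^3 − 12s^2 − 3s + 12 = ((1/2)s − 43/12)(6s^2 + 19s + 13) + ((703/12)s + 703/12)
  6s^2 + 19s + 13 = ((72/703)s + 156/703)((703/12)s + 703/12) + (0)
Last nonzero remainder: (703/12)s + 703/12. Dividing through by 703/12 gives the monic gcd s + 1.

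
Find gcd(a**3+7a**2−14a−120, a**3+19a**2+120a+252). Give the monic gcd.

a+6

By polynomial division,
  a**3+7a**2−14a−120 = (a**3+19a**2+120a+252) + (−12a**2−134a−372)
  a**3+19a**2+120a+252 = (−(1/12)a−47/72)(−12a**2−134a−372) + ((55/36)a+55/6)
  −12a**2−134a−372 = (−(432/55)a−2232/55)((55/36)a+55/6) + (0)
Last nonzero remainder: (55/36)a+55/6. Dividing through by 55/36 gives the monic gcd a+6.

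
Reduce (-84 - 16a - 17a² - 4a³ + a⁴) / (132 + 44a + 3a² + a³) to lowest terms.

By polynomial division,
  a⁴ - 4a³ - 17a² - 16a - 84 = (a - 7)(a³ + 3a² + 44a + 132) + (-40a² + 160a + 840)
  a³ + 3a² + 44a + 132 = (-(1/40)a - 7/40)(-40a² + 160a + 840) + (93a + 279)
  -40a² + 160a + 840 = (-(40/93)a + 280/93)(93a + 279) + (0)
Last nonzero remainder: 93a + 279. Dividing through by 93 gives the monic gcd a + 3.
Cancel a + 3 from numerator and denominator to get the reduced form.

(-28 + 4a - 7a² + a³)/(44 + a²)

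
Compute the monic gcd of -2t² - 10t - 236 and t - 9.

1

Apply the Euclidean algorithm:
  -2t² - 10t - 236 = (-2t - 28)(t - 9) + (-488)
  t - 9 = (-(1/488)t + 9/488)(-488) + (0)
The last nonzero remainder is the constant -488, so the polynomials are coprime and gcd = 1.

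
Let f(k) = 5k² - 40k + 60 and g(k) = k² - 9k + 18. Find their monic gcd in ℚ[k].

k - 6

Apply the Euclidean algorithm:
  5k² - 40k + 60 = (5)(k² - 9k + 18) + (5k - 30)
  k² - 9k + 18 = ((1/5)k - 3/5)(5k - 30) + (0)
Last nonzero remainder: 5k - 30. Dividing through by 5 gives the monic gcd k - 6.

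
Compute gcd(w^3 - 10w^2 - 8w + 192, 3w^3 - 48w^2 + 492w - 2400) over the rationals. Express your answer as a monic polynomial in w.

w - 8

Repeated division with remainder:
  w^3 - 10w^2 - 8w + 192 = (1/3)(3w^3 - 48w^2 + 492w - 2400) + (6w^2 - 172w + 992)
  3w^3 - 48w^2 + 492w - 2400 = ((1/2)w + 19/3)(6w^2 - 172w + 992) + ((3256/3)w - 26048/3)
  6w^2 - 172w + 992 = ((9/1628)w - 93/814)((3256/3)w - 26048/3) + (0)
Last nonzero remainder: (3256/3)w - 26048/3. Dividing through by 3256/3 gives the monic gcd w - 8.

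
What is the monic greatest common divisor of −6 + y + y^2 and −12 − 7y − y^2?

3 + y

Repeated division with remainder:
  y^2 + y − 6 = (−1)(−y^2 − 7y − 12) + (−6y − 18)
  −y^2 − 7y − 12 = ((1/6)y + 2/3)(−6y − 18) + (0)
Last nonzero remainder: −6y − 18. Dividing through by −6 gives the monic gcd y + 3.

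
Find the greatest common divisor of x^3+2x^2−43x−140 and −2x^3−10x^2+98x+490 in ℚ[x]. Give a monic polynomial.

x^2−2x−35

Repeated division with remainder:
  x^3+2x^2−43x−140 = (−1/2)(−2x^3−10x^2+98x+490) + (−3x^2+6x+105)
  −2x^3−10x^2+98x+490 = ((2/3)x+14/3)(−3x^2+6x+105) + (0)
Last nonzero remainder: −3x^2+6x+105. Dividing through by −3 gives the monic gcd x^2−2x−35.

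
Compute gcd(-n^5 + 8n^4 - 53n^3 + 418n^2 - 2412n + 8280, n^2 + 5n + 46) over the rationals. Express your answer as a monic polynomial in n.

n^2 + 5n + 46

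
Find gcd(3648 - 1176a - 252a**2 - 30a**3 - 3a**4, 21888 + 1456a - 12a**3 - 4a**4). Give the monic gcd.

608 + 108a + 12a**2 + a**3

Apply the Euclidean algorithm:
  -3a**4 - 30a**3 - 252a**2 - 1176a + 3648 = (3/4)(-4a**4 - 12a**3 + 1456a + 21888) + (-21a**3 - 252a**2 - 2268a - 12768)
  -4a**4 - 12a**3 + 1456a + 21888 = ((4/21)a - 12/7)(-21a**3 - 252a**2 - 2268a - 12768) + (0)
Last nonzero remainder: -21a**3 - 252a**2 - 2268a - 12768. Dividing through by -21 gives the monic gcd a**3 + 12a**2 + 108a + 608.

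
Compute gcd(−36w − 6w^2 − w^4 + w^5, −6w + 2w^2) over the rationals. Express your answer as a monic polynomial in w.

−3w + w^2

Euclidean algorithm in ℚ[w]:
  w^5 − w^4 − 6w^2 − 36w = ((1/2)w^3 + w^2 + 3w + 6)(2w^2 − 6w) + (0)
Last nonzero remainder: 2w^2 − 6w. Dividing through by 2 gives the monic gcd w^2 − 3w.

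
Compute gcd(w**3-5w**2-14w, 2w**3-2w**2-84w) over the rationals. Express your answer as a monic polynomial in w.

w**2-7w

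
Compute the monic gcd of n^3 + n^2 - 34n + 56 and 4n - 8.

n - 2

Euclidean algorithm in ℚ[n]:
  n^3 + n^2 - 34n + 56 = ((1/4)n^2 + (3/4)n - 7)(4n - 8) + (0)
Last nonzero remainder: 4n - 8. Dividing through by 4 gives the monic gcd n - 2.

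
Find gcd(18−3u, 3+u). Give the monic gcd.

1

Euclidean algorithm in ℚ[u]:
  −3u+18 = (−3)(u+3) + (27)
  u+3 = ((1/27)u+1/9)(27) + (0)
The last nonzero remainder is the constant 27, so the polynomials are coprime and gcd = 1.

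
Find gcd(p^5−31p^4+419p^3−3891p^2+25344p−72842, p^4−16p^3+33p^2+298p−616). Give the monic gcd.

p^2−18p+77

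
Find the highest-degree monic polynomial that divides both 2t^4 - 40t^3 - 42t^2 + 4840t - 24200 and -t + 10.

t - 10

Apply the Euclidean algorithm:
  2t^4 - 40t^3 - 42t^2 + 4840t - 24200 = (-2t^3 + 20t^2 + 242t - 2420)(-t + 10) + (0)
Last nonzero remainder: -t + 10. Dividing through by -1 gives the monic gcd t - 10.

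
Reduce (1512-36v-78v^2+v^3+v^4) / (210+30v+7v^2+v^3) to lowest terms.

(216-36v-6v^2+v^3)/(30+v^2)

Repeated division with remainder:
  v^4+v^3-78v^2-36v+1512 = (v-6)(v^3+7v^2+30v+210) + (-66v^2-66v+2772)
  v^3+7v^2+30v+210 = (-(1/66)v-1/11)(-66v^2-66v+2772) + (66v+462)
  -66v^2-66v+2772 = (-v+6)(66v+462) + (0)
Last nonzero remainder: 66v+462. Dividing through by 66 gives the monic gcd v+7.
Cancel v+7 from numerator and denominator to get the reduced form.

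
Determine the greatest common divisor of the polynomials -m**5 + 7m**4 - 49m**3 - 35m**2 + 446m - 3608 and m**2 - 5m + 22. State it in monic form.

m**2 - 5m + 22

Repeated division with remainder:
  -m**5 + 7m**4 - 49m**3 - 35m**2 + 446m - 3608 = (-m**3 + 2m**2 - 17m - 164)(m**2 - 5m + 22) + (0)
The last nonzero remainder m**2 - 5m + 22 is already monic.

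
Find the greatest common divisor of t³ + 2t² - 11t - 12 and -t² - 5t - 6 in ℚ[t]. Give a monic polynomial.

1

Repeated division with remainder:
  t³ + 2t² - 11t - 12 = (-t + 3)(-t² - 5t - 6) + (-2t + 6)
  -t² - 5t - 6 = ((1/2)t + 4)(-2t + 6) + (-30)
  -2t + 6 = ((1/15)t - 1/5)(-30) + (0)
The last nonzero remainder is the constant -30, so the polynomials are coprime and gcd = 1.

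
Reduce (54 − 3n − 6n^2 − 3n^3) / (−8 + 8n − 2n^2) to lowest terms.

(27 + 12n + 3n^2)/(−4 + 2n)

Apply the Euclidean algorithm:
  −3n^3 − 6n^2 − 3n + 54 = ((3/2)n + 9)(−2n^2 + 8n − 8) + (−63n + 126)
  −2n^2 + 8n − 8 = ((2/63)n − 4/63)(−63n + 126) + (0)
Last nonzero remainder: −63n + 126. Dividing through by −63 gives the monic gcd n − 2.
Cancel n − 2 from numerator and denominator to get the reduced form.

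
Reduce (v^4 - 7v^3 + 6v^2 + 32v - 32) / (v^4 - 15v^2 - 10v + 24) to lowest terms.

By polynomial division,
  v^4 - 7v^3 + 6v^2 + 32v - 32 = (v^4 - 15v^2 - 10v + 24) + (-7v^3 + 21v^2 + 42v - 56)
  v^4 - 15v^2 - 10v + 24 = (-(1/7)v - 3/7)(-7v^3 + 21v^2 + 42v - 56) + (0)
Last nonzero remainder: -7v^3 + 21v^2 + 42v - 56. Dividing through by -7 gives the monic gcd v^3 - 3v^2 - 6v + 8.
Cancel v^3 - 3v^2 - 6v + 8 from numerator and denominator to get the reduced form.

(v - 4)/(v + 3)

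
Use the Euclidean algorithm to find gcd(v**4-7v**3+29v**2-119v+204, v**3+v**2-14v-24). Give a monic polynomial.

v-4

Repeated division with remainder:
  v**4-7v**3+29v**2-119v+204 = (v-8)(v**3+v**2-14v-24) + (51v**2-207v+12)
  v**3+v**2-14v-24 = ((1/51)v+86/867)(51v**2-207v+12) + ((1820/289)v-7280/289)
  51v**2-207v+12 = ((14739/1820)v-867/1820)((1820/289)v-7280/289) + (0)
Last nonzero remainder: (1820/289)v-7280/289. Dividing through by 1820/289 gives the monic gcd v-4.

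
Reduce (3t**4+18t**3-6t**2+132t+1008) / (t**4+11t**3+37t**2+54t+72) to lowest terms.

By polynomial division,
  3t**4+18t**3-6t**2+132t+1008 = (3)(t**4+11t**3+37t**2+54t+72) + (-15t**3-117t**2-30t+792)
  t**4+11t**3+37t**2+54t+72 = (-(1/15)t-16/75)(-15t**3-117t**2-30t+792) + ((251/25)t**2+(502/5)t+6024/25)
  -15t**3-117t**2-30t+792 = (-(375/251)t+825/251)((251/25)t**2+(502/5)t+6024/25) + (0)
Last nonzero remainder: (251/25)t**2+(502/5)t+6024/25. Dividing through by 251/25 gives the monic gcd t**2+10t+24.
Cancel t**2+10t+24 from numerator and denominator to get the reduced form.

(3t**2-12t+42)/(t**2+t+3)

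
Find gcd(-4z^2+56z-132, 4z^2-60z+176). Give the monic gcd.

z-11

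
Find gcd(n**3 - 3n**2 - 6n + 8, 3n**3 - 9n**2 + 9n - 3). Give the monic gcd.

Repeated division with remainder:
  n**3 - 3n**2 - 6n + 8 = (1/3)(3n**3 - 9n**2 + 9n - 3) + (-9n + 9)
  3n**3 - 9n**2 + 9n - 3 = (-(1/3)n**2 + (2/3)n - 1/3)(-9n + 9) + (0)
Last nonzero remainder: -9n + 9. Dividing through by -9 gives the monic gcd n - 1.

n - 1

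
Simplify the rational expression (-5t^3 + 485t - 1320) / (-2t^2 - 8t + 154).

Euclidean algorithm in ℚ[t]:
  -5t^3 + 485t - 1320 = ((5/2)t - 10)(-2t^2 - 8t + 154) + (20t + 220)
  -2t^2 - 8t + 154 = (-(1/10)t + 7/10)(20t + 220) + (0)
Last nonzero remainder: 20t + 220. Dividing through by 20 gives the monic gcd t + 11.
Cancel t + 11 from numerator and denominator to get the reduced form.

(5t^2 - 55t + 120)/(2t - 14)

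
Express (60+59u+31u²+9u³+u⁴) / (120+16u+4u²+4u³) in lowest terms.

(20+13u+6u²+u³)/(40-8u+4u²)

By polynomial division,
  u⁴+9u³+31u²+59u+60 = ((1/4)u+2)(4u³+4u²+16u+120) + (19u²-3u-180)
  4u³+4u²+16u+120 = ((4/19)u+88/361)(19u²-3u-180) + ((19720/361)u+59160/361)
  19u²-3u-180 = ((6859/19720)u-1083/986)((19720/361)u+59160/361) + (0)
Last nonzero remainder: (19720/361)u+59160/361. Dividing through by 19720/361 gives the monic gcd u+3.
Cancel u+3 from numerator and denominator to get the reduced form.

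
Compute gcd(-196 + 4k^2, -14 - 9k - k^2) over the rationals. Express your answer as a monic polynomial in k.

7 + k

Repeated division with remainder:
  4k^2 - 196 = (-4)(-k^2 - 9k - 14) + (-36k - 252)
  -k^2 - 9k - 14 = ((1/36)k + 1/18)(-36k - 252) + (0)
Last nonzero remainder: -36k - 252. Dividing through by -36 gives the monic gcd k + 7.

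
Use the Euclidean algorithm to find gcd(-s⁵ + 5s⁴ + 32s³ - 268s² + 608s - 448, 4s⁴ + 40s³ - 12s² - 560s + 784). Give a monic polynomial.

Euclidean algorithm in ℚ[s]:
  -s⁵ + 5s⁴ + 32s³ - 268s² + 608s - 448 = (-(1/4)s + 15/4)(4s⁴ + 40s³ - 12s² - 560s + 784) + (-121s³ - 363s² + 2904s - 3388)
  4s⁴ + 40s³ - 12s² - 560s + 784 = (-(4/121)s - 28/121)(-121s³ - 363s² + 2904s - 3388) + (0)
Last nonzero remainder: -121s³ - 363s² + 2904s - 3388. Dividing through by -121 gives the monic gcd s³ + 3s² - 24s + 28.

s³ + 3s² - 24s + 28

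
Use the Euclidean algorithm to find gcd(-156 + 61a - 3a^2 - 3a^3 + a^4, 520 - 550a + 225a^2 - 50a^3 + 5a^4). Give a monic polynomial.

Apply the Euclidean algorithm:
  a^4 - 3a^3 - 3a^2 + 61a - 156 = (1/5)(5a^4 - 50a^3 + 225a^2 - 550a + 520) + (7a^3 - 48a^2 + 171a - 260)
  5a^4 - 50a^3 + 225a^2 - 550a + 520 = ((5/7)a - 110/49)(7a^3 - 48a^2 + 171a - 260) + (-(240/49)a^2 + (960/49)a - 3120/49)
  7a^3 - 48a^2 + 171a - 260 = (-(343/240)a + 49/12)(-(240/49)a^2 + (960/49)a - 3120/49) + (0)
Last nonzero remainder: -(240/49)a^2 + (960/49)a - 3120/49. Dividing through by -240/49 gives the monic gcd a^2 - 4a + 13.

13 - 4a + a^2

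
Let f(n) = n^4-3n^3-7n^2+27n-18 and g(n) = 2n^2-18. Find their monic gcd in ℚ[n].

Apply the Euclidean algorithm:
  n^4-3n^3-7n^2+27n-18 = ((1/2)n^2-(3/2)n+1)(2n^2-18) + (0)
Last nonzero remainder: 2n^2-18. Dividing through by 2 gives the monic gcd n^2-9.

n^2-9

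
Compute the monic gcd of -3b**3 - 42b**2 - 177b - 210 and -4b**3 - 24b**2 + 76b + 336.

Repeated division with remainder:
  -3b**3 - 42b**2 - 177b - 210 = (3/4)(-4b**3 - 24b**2 + 76b + 336) + (-24b**2 - 234b - 462)
  -4b**3 - 24b**2 + 76b + 336 = ((1/6)b - 5/8)(-24b**2 - 234b - 462) + ((27/4)b + 189/4)
  -24b**2 - 234b - 462 = (-(32/9)b - 88/9)((27/4)b + 189/4) + (0)
Last nonzero remainder: (27/4)b + 189/4. Dividing through by 27/4 gives the monic gcd b + 7.

b + 7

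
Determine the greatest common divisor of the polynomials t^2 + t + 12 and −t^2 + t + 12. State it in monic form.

By polynomial division,
  t^2 + t + 12 = (−1)(−t^2 + t + 12) + (2t + 24)
  −t^2 + t + 12 = (−(1/2)t + 13/2)(2t + 24) + (−144)
  2t + 24 = (−(1/72)t − 1/6)(−144) + (0)
The last nonzero remainder is the constant −144, so the polynomials are coprime and gcd = 1.

1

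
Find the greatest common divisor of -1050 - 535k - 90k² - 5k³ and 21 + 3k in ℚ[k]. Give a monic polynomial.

Apply the Euclidean algorithm:
  -5k³ - 90k² - 535k - 1050 = (-(5/3)k² - (55/3)k - 50)(3k + 21) + (0)
Last nonzero remainder: 3k + 21. Dividing through by 3 gives the monic gcd k + 7.

7 + k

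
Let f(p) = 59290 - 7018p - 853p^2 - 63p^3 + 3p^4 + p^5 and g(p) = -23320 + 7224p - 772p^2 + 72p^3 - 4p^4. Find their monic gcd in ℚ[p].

55 - 16p + p^2

By polynomial division,
  p^5 + 3p^4 - 63p^3 - 853p^2 - 7018p + 59290 = (-(1/4)p - 21/4)(-4p^4 + 72p^3 - 772p^2 + 7224p - 23320) + (122p^3 - 3100p^2 + 25078p - 63140)
  -4p^4 + 72p^3 - 772p^2 + 7224p - 23320 = (-(2/61)p - 904/3721)(122p^3 - 3100p^2 + 25078p - 63140) + (-(2615496/3721)p^2 + (41847936/3721)p - 143852280/3721)
  122p^3 - 3100p^2 + 25078p - 63140 = (-(226981/1307748)p + 1067927/653874)(-(2615496/3721)p^2 + (41847936/3721)p - 143852280/3721) + (0)
Last nonzero remainder: -(2615496/3721)p^2 + (41847936/3721)p - 143852280/3721. Dividing through by -2615496/3721 gives the monic gcd p^2 - 16p + 55.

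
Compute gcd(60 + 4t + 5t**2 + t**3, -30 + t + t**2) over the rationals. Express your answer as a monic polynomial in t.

Apply the Euclidean algorithm:
  t**3 + 5t**2 + 4t + 60 = (t + 4)(t**2 + t - 30) + (30t + 180)
  t**2 + t - 30 = ((1/30)t - 1/6)(30t + 180) + (0)
Last nonzero remainder: 30t + 180. Dividing through by 30 gives the monic gcd t + 6.

6 + t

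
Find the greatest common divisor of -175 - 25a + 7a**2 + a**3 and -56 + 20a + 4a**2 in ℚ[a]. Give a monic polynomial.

7 + a

Repeated division with remainder:
  a**3 + 7a**2 - 25a - 175 = ((1/4)a + 1/2)(4a**2 + 20a - 56) + (-21a - 147)
  4a**2 + 20a - 56 = (-(4/21)a + 8/21)(-21a - 147) + (0)
Last nonzero remainder: -21a - 147. Dividing through by -21 gives the monic gcd a + 7.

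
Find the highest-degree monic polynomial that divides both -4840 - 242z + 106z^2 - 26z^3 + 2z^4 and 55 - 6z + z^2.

Apply the Euclidean algorithm:
  2z^4 - 26z^3 + 106z^2 - 242z - 4840 = (2z^2 - 14z - 88)(z^2 - 6z + 55) + (0)
The last nonzero remainder z^2 - 6z + 55 is already monic.

55 - 6z + z^2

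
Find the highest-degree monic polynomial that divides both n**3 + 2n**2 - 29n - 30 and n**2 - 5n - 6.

n + 1

Repeated division with remainder:
  n**3 + 2n**2 - 29n - 30 = (n + 7)(n**2 - 5n - 6) + (12n + 12)
  n**2 - 5n - 6 = ((1/12)n - 1/2)(12n + 12) + (0)
Last nonzero remainder: 12n + 12. Dividing through by 12 gives the monic gcd n + 1.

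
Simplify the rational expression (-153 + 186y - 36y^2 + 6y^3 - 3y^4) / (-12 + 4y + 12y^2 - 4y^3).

(51 + 6y + 3y^2)/(4 + 4y)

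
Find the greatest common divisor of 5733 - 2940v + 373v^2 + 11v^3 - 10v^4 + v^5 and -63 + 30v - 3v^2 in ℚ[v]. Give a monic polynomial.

21 - 10v + v^2

By polynomial division,
  v^5 - 10v^4 + 11v^3 + 373v^2 - 2940v + 5733 = (-(1/3)v^3 + (10/3)v - 91)(-3v^2 + 30v - 63) + (0)
Last nonzero remainder: -3v^2 + 30v - 63. Dividing through by -3 gives the monic gcd v^2 - 10v + 21.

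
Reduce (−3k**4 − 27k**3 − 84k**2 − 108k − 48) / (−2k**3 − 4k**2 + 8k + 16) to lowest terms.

By polynomial division,
  −3k**4 − 27k**3 − 84k**2 − 108k − 48 = ((3/2)k + 21/2)(−2k**3 − 4k**2 + 8k + 16) + (−54k**2 − 216k − 216)
  −2k**3 − 4k**2 + 8k + 16 = ((1/27)k − 2/27)(−54k**2 − 216k − 216) + (0)
Last nonzero remainder: −54k**2 − 216k − 216. Dividing through by −54 gives the monic gcd k**2 + 4k + 4.
Cancel k**2 + 4k + 4 from numerator and denominator to get the reduced form.

(3k**2 + 15k + 12)/(2k − 4)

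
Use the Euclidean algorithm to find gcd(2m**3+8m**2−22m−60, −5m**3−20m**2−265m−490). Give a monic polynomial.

m+2

Apply the Euclidean algorithm:
  2m**3+8m**2−22m−60 = (−2/5)(−5m**3−20m**2−265m−490) + (−128m−256)
  −5m**3−20m**2−265m−490 = ((5/128)m**2+(5/64)m+245/128)(−128m−256) + (0)
Last nonzero remainder: −128m−256. Dividing through by −128 gives the monic gcd m+2.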